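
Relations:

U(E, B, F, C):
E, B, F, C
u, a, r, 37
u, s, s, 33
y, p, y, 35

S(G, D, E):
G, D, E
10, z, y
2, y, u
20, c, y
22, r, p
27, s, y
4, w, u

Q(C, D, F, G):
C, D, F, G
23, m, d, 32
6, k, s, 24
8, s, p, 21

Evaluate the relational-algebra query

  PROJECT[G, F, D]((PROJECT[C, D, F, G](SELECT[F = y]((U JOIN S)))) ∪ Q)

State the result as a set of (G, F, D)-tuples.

{(10, y, z), (20, y, c), (21, p, s), (24, s, k), (27, y, s), (32, d, m)}

Joining U and S on E yields {(u, a, r, 37, 2, y), (u, a, r, 37, 4, w), (u, s, s, 33, 2, y), (u, s, s, 33, 4, w), (y, p, y, 35, 10, z), (y, p, y, 35, 20, c), (y, p, y, 35, 27, s)}.
Filtering on F = y leaves {(y, p, y, 35, 10, z), (y, p, y, 35, 20, c), (y, p, y, 35, 27, s)}.
Keep only column(s) C, D, F, G: {(35, c, y, 20), (35, s, y, 27), (35, z, y, 10)}
Union: {(35, c, y, 20), (35, s, y, 27), (35, z, y, 10)} with {(23, m, d, 32), (6, k, s, 24), (8, s, p, 21)} → {(23, m, d, 32), (35, c, y, 20), (35, s, y, 27), (35, z, y, 10), (6, k, s, 24), (8, s, p, 21)}
Keep only column(s) G, F, D: {(10, y, z), (20, y, c), (21, p, s), (24, s, k), (27, y, s), (32, d, m)}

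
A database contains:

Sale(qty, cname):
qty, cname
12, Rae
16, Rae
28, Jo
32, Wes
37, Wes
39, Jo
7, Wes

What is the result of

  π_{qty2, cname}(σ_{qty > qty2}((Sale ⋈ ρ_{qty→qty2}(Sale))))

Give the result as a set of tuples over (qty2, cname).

ρ[qty→qty2]: schema becomes (qty2, cname); tuples unchanged.
Sale ⋈ ρ_{qty→qty2}(Sale) (natural join on cname): {(12, Rae, 12), (12, Rae, 16), (16, Rae, 12), (16, Rae, 16), (28, Jo, 28), (28, Jo, 39), (32, Wes, 32), (32, Wes, 37), (32, Wes, 7), (37, Wes, 32), (37, Wes, 37), (37, Wes, 7), (39, Jo, 28), (39, Jo, 39), (7, Wes, 32), (7, Wes, 37), (7, Wes, 7)}
Apply σ_{qty > qty2}; surviving tuples: {(16, Rae, 12), (32, Wes, 7), (37, Wes, 32), (37, Wes, 7), (39, Jo, 28)}
Keep only column(s) qty2, cname (1 duplicate(s) eliminated): {(12, Rae), (28, Jo), (32, Wes), (7, Wes)}

{(12, Rae), (28, Jo), (32, Wes), (7, Wes)}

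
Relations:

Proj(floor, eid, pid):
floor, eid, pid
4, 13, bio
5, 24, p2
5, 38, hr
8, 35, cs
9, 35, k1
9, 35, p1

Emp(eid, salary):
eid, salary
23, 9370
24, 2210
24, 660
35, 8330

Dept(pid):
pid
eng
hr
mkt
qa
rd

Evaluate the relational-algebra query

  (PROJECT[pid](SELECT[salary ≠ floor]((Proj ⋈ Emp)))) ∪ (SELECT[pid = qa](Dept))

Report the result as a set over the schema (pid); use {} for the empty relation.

{cs, k1, p1, p2, qa}

Joining Proj and Emp on eid yields {(5, 24, p2, 2210), (5, 24, p2, 660), (8, 35, cs, 8330), (9, 35, k1, 8330), (9, 35, p1, 8330)}.
Apply σ_{salary ≠ floor}; surviving tuples: {(5, 24, p2, 2210), (5, 24, p2, 660), (8, 35, cs, 8330), (9, 35, k1, 8330), (9, 35, p1, 8330)}
Keep only column(s) pid (1 duplicate(s) eliminated): {cs, k1, p1, p2}
Apply σ_{pid = qa}; surviving tuples: {qa}
Taking the union: {cs, k1, p1, p2, qa}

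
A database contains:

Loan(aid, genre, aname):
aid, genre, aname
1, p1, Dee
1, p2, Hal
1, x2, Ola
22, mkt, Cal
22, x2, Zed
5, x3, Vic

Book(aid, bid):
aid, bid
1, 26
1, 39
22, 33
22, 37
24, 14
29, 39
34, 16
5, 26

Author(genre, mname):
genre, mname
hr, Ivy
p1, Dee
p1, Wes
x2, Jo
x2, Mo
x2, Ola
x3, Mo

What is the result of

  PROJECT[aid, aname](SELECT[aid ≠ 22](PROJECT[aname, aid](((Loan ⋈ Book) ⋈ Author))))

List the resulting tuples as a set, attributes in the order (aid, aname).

Loan ⋈ Book (natural join on aid): {(1, p1, Dee, 26), (1, p1, Dee, 39), (1, p2, Hal, 26), (1, p2, Hal, 39), (1, x2, Ola, 26), (1, x2, Ola, 39), (22, mkt, Cal, 33), (22, mkt, Cal, 37), (22, x2, Zed, 33), (22, x2, Zed, 37), (5, x3, Vic, 26)}
(Loan ⋈ Book) ⋈ Author (natural join on genre): {(1, p1, Dee, 26, Dee), (1, p1, Dee, 26, Wes), (1, p1, Dee, 39, Dee), (1, p1, Dee, 39, Wes), (1, x2, Ola, 26, Jo), (1, x2, Ola, 26, Mo), (1, x2, Ola, 26, Ola), (1, x2, Ola, 39, Jo), (1, x2, Ola, 39, Mo), (1, x2, Ola, 39, Ola), (22, x2, Zed, 33, Jo), (22, x2, Zed, 33, Mo), (22, x2, Zed, 33, Ola), (22, x2, Zed, 37, Jo), (22, x2, Zed, 37, Mo), (22, x2, Zed, 37, Ola), (5, x3, Vic, 26, Mo)}
Keep only column(s) aname, aid (13 duplicate(s) eliminated): {(Dee, 1), (Ola, 1), (Vic, 5), (Zed, 22)}
Filtering on aid ≠ 22 leaves {(Dee, 1), (Ola, 1), (Vic, 5)}.
Keep only column(s) aid, aname: {(1, Dee), (1, Ola), (5, Vic)}

{(1, Dee), (1, Ola), (5, Vic)}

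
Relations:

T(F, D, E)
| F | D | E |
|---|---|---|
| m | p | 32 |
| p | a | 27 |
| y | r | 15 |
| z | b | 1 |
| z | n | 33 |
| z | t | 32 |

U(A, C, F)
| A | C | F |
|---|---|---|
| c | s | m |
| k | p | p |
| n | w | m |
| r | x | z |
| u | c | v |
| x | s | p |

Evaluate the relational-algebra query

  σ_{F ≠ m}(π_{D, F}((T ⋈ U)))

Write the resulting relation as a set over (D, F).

{(a, p), (b, z), (n, z), (t, z)}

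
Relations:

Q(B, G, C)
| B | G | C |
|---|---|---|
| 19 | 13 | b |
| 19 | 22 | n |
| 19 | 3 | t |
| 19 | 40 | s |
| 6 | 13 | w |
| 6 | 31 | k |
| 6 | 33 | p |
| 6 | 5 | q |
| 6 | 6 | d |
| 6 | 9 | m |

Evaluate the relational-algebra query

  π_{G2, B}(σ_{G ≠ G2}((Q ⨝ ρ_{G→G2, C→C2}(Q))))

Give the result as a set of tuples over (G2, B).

{(13, 19), (13, 6), (22, 19), (3, 19), (31, 6), (33, 6), (40, 19), (5, 6), (6, 6), (9, 6)}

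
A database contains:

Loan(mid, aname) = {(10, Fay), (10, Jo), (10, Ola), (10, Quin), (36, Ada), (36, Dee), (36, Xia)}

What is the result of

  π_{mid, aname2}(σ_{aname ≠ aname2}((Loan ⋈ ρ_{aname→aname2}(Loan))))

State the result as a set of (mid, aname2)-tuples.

{(10, Fay), (10, Jo), (10, Ola), (10, Quin), (36, Ada), (36, Dee), (36, Xia)}

ρ[aname→aname2]: schema becomes (mid, aname2); tuples unchanged.
Joining Loan and ρ_{aname→aname2}(Loan) on mid yields {(10, Fay, Fay), (10, Fay, Jo), (10, Fay, Ola), (10, Fay, Quin), (10, Jo, Fay), (10, Jo, Jo), (10, Jo, Ola), (10, Jo, Quin), (10, Ola, Fay), (10, Ola, Jo), (10, Ola, Ola), (10, Ola, Quin), (10, Quin, Fay), (10, Quin, Jo), (10, Quin, Ola), (10, Quin, Quin), (36, Ada, Ada), (36, Ada, Dee), (36, Ada, Xia), (36, Dee, Ada), (36, Dee, Dee), (36, Dee, Xia), (36, Xia, Ada), (36, Xia, Dee), (36, Xia, Xia)}.
σ[aname ≠ aname2]: keep tuples satisfying aname ≠ aname2 → {(10, Fay, Jo), (10, Fay, Ola), (10, Fay, Quin), (10, Jo, Fay), (10, Jo, Ola), (10, Jo, Quin), (10, Ola, Fay), (10, Ola, Jo), (10, Ola, Quin), (10, Quin, Fay), (10, Quin, Jo), (10, Quin, Ola), (36, Ada, Dee), (36, Ada, Xia), (36, Dee, Ada), (36, Dee, Xia), (36, Xia, Ada), (36, Xia, Dee)}
π_{mid, aname2} gives {(10, Fay), (10, Jo), (10, Ola), (10, Quin), (36, Ada), (36, Dee), (36, Xia)} (11 duplicate(s) eliminated).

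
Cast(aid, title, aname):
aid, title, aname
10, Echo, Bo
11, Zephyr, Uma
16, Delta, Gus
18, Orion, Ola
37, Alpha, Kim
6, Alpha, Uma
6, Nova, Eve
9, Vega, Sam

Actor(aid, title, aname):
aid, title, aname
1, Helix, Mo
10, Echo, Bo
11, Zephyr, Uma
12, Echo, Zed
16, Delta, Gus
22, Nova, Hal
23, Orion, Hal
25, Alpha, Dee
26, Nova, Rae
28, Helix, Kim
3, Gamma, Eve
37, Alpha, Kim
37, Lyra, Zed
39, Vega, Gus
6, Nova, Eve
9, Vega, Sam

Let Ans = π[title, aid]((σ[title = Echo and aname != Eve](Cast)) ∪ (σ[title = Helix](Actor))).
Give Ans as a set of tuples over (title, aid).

{(Echo, 10), (Helix, 1), (Helix, 28)}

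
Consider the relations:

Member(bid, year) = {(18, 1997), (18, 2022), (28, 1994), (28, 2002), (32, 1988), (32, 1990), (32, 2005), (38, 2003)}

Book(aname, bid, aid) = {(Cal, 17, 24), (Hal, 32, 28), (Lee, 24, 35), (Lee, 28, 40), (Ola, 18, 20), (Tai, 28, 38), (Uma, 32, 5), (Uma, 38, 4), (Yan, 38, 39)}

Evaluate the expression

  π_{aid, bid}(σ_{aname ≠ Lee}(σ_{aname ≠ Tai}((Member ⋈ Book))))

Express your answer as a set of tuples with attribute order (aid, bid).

Natural join on bid: {(18, 1997, Ola, 20), (18, 2022, Ola, 20), (28, 1994, Lee, 40), (28, 1994, Tai, 38), (28, 2002, Lee, 40), (28, 2002, Tai, 38), (32, 1988, Hal, 28), (32, 1988, Uma, 5), (32, 1990, Hal, 28), (32, 1990, Uma, 5), (32, 2005, Hal, 28), (32, 2005, Uma, 5), (38, 2003, Uma, 4), (38, 2003, Yan, 39)}
Filtering on aname ≠ Tai leaves {(18, 1997, Ola, 20), (18, 2022, Ola, 20), (28, 1994, Lee, 40), (28, 2002, Lee, 40), (32, 1988, Hal, 28), (32, 1988, Uma, 5), (32, 1990, Hal, 28), (32, 1990, Uma, 5), (32, 2005, Hal, 28), (32, 2005, Uma, 5), (38, 2003, Uma, 4), (38, 2003, Yan, 39)}.
Filtering on aname ≠ Lee leaves {(18, 1997, Ola, 20), (18, 2022, Ola, 20), (32, 1988, Hal, 28), (32, 1988, Uma, 5), (32, 1990, Hal, 28), (32, 1990, Uma, 5), (32, 2005, Hal, 28), (32, 2005, Uma, 5), (38, 2003, Uma, 4), (38, 2003, Yan, 39)}.
Projecting to aid, bid (5 duplicate(s) eliminated): {(20, 18), (28, 32), (39, 38), (4, 38), (5, 32)}

{(20, 18), (28, 32), (39, 38), (4, 38), (5, 32)}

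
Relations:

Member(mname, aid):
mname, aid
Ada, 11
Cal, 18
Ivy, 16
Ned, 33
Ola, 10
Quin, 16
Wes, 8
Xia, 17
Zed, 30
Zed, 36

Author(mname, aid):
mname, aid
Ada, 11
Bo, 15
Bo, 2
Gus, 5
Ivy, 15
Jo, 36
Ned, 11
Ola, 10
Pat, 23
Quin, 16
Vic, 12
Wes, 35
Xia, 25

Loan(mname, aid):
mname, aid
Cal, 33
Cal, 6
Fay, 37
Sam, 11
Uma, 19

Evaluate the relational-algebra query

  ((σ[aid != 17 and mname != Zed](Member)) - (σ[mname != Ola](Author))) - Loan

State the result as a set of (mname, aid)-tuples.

σ[aid != 17 and mname != Zed]: keep tuples satisfying aid != 17 and mname != Zed → {(Ada, 11), (Cal, 18), (Ivy, 16), (Ned, 33), (Ola, 10), (Quin, 16), (Wes, 8)}
σ[mname != Ola]: keep tuples satisfying mname != Ola → {(Ada, 11), (Bo, 15), (Bo, 2), (Gus, 5), (Ivy, 15), (Jo, 36), (Ned, 11), (Pat, 23), (Quin, 16), (Vic, 12), (Wes, 35), (Xia, 25)}
Difference: {(Ada, 11), (Cal, 18), (Ivy, 16), (Ned, 33), (Ola, 10), (Quin, 16), (Wes, 8)} with {(Ada, 11), (Bo, 15), (Bo, 2), (Gus, 5), (Ivy, 15), (Jo, 36), (Ned, 11), (Pat, 23), (Quin, 16), (Vic, 12), (Wes, 35), (Xia, 25)} → {(Cal, 18), (Ivy, 16), (Ned, 33), (Ola, 10), (Wes, 8)}
Difference: {(Cal, 18), (Ivy, 16), (Ned, 33), (Ola, 10), (Wes, 8)} with {(Cal, 33), (Cal, 6), (Fay, 37), (Sam, 11), (Uma, 19)} → {(Cal, 18), (Ivy, 16), (Ned, 33), (Ola, 10), (Wes, 8)}

{(Cal, 18), (Ivy, 16), (Ned, 33), (Ola, 10), (Wes, 8)}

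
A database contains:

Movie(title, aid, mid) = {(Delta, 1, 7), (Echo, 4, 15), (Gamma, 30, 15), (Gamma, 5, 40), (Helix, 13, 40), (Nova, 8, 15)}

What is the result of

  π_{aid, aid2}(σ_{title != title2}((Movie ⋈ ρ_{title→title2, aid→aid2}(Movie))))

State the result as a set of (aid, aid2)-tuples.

{(13, 5), (30, 4), (30, 8), (4, 30), (4, 8), (5, 13), (8, 30), (8, 4)}

ρ[title→title2, aid→aid2]: schema becomes (title2, aid2, mid); tuples unchanged.
Movie ⋈ ρ_{title→title2, aid→aid2}(Movie) (natural join on mid): {(Delta, 1, 7, Delta, 1), (Echo, 4, 15, Echo, 4), (Echo, 4, 15, Gamma, 30), (Echo, 4, 15, Nova, 8), (Gamma, 30, 15, Echo, 4), (Gamma, 30, 15, Gamma, 30), (Gamma, 30, 15, Nova, 8), (Gamma, 5, 40, Gamma, 5), (Gamma, 5, 40, Helix, 13), (Helix, 13, 40, Gamma, 5), (Helix, 13, 40, Helix, 13), (Nova, 8, 15, Echo, 4), (Nova, 8, 15, Gamma, 30), (Nova, 8, 15, Nova, 8)}
Selection title != title2: {(Echo, 4, 15, Gamma, 30), (Echo, 4, 15, Nova, 8), (Gamma, 30, 15, Echo, 4), (Gamma, 30, 15, Nova, 8), (Gamma, 5, 40, Helix, 13), (Helix, 13, 40, Gamma, 5), (Nova, 8, 15, Echo, 4), (Nova, 8, 15, Gamma, 30)}
Keep only column(s) aid, aid2: {(13, 5), (30, 4), (30, 8), (4, 30), (4, 8), (5, 13), (8, 30), (8, 4)}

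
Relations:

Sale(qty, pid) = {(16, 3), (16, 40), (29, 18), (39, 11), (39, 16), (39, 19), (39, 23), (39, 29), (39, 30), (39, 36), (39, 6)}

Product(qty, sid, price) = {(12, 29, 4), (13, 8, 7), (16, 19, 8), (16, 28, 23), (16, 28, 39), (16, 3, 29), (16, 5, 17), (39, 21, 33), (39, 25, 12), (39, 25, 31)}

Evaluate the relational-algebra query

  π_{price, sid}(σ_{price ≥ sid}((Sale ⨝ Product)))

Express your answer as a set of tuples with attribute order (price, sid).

Joining Sale and Product on qty yields {(16, 3, 19, 8), (16, 3, 28, 23), (16, 3, 28, 39), (16, 3, 3, 29), (16, 3, 5, 17), (16, 40, 19, 8), (16, 40, 28, 23), (16, 40, 28, 39), (16, 40, 3, 29), (16, 40, 5, 17), (39, 11, 21, 33), (39, 11, 25, 12), (39, 11, 25, 31), (39, 16, 21, 33), (39, 16, 25, 12), (39, 16, 25, 31), (39, 19, 21, 33), (39, 19, 25, 12), (39, 19, 25, 31), (39, 23, 21, 33), (39, 23, 25, 12), (39, 23, 25, 31), (39, 29, 21, 33), (39, 29, 25, 12), (39, 29, 25, 31), (39, 30, 21, 33), (39, 30, 25, 12), (39, 30, 25, 31), (39, 36, 21, 33), (39, 36, 25, 12), (39, 36, 25, 31), (39, 6, 21, 33), (39, 6, 25, 12), (39, 6, 25, 31)}.
Filtering on price ≥ sid leaves {(16, 3, 28, 39), (16, 3, 3, 29), (16, 3, 5, 17), (16, 40, 28, 39), (16, 40, 3, 29), (16, 40, 5, 17), (39, 11, 21, 33), (39, 11, 25, 31), (39, 16, 21, 33), (39, 16, 25, 31), (39, 19, 21, 33), (39, 19, 25, 31), (39, 23, 21, 33), (39, 23, 25, 31), (39, 29, 21, 33), (39, 29, 25, 31), (39, 30, 21, 33), (39, 30, 25, 31), (39, 36, 21, 33), (39, 36, 25, 31), (39, 6, 21, 33), (39, 6, 25, 31)}.
π[price, sid]: project onto (price, sid) (17 duplicate(s) eliminated) → {(17, 5), (29, 3), (31, 25), (33, 21), (39, 28)}

{(17, 5), (29, 3), (31, 25), (33, 21), (39, 28)}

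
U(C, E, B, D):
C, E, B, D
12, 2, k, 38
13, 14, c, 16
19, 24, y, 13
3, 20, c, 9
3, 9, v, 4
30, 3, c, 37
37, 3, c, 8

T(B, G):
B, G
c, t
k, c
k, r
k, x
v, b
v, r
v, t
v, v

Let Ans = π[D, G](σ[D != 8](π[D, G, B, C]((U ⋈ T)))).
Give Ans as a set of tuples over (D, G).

{(16, t), (37, t), (38, c), (38, r), (38, x), (4, b), (4, r), (4, t), (4, v), (9, t)}

Joining U and T on B yields {(12, 2, k, 38, c), (12, 2, k, 38, r), (12, 2, k, 38, x), (13, 14, c, 16, t), (3, 20, c, 9, t), (3, 9, v, 4, b), (3, 9, v, 4, r), (3, 9, v, 4, t), (3, 9, v, 4, v), (30, 3, c, 37, t), (37, 3, c, 8, t)}.
Keep only column(s) D, G, B, C: {(16, t, c, 13), (37, t, c, 30), (38, c, k, 12), (38, r, k, 12), (38, x, k, 12), (4, b, v, 3), (4, r, v, 3), (4, t, v, 3), (4, v, v, 3), (8, t, c, 37), (9, t, c, 3)}
Selection D != 8: {(16, t, c, 13), (37, t, c, 30), (38, c, k, 12), (38, r, k, 12), (38, x, k, 12), (4, b, v, 3), (4, r, v, 3), (4, t, v, 3), (4, v, v, 3), (9, t, c, 3)}
Keep only column(s) D, G: {(16, t), (37, t), (38, c), (38, r), (38, x), (4, b), (4, r), (4, t), (4, v), (9, t)}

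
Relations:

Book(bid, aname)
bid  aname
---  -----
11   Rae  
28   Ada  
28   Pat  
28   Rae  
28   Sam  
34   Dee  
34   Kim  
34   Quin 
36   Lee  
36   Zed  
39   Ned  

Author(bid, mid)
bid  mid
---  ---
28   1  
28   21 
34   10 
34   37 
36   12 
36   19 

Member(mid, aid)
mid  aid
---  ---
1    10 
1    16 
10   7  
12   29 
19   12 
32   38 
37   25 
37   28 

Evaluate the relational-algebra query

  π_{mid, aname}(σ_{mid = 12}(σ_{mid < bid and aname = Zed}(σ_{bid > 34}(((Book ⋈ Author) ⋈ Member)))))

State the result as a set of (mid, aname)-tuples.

Book ⋈ Author (natural join on bid): {(28, Ada, 1), (28, Ada, 21), (28, Pat, 1), (28, Pat, 21), (28, Rae, 1), (28, Rae, 21), (28, Sam, 1), (28, Sam, 21), (34, Dee, 10), (34, Dee, 37), (34, Kim, 10), (34, Kim, 37), (34, Quin, 10), (34, Quin, 37), (36, Lee, 12), (36, Lee, 19), (36, Zed, 12), (36, Zed, 19)}
(Book ⋈ Author) ⋈ Member (natural join on mid): {(28, Ada, 1, 10), (28, Ada, 1, 16), (28, Pat, 1, 10), (28, Pat, 1, 16), (28, Rae, 1, 10), (28, Rae, 1, 16), (28, Sam, 1, 10), (28, Sam, 1, 16), (34, Dee, 10, 7), (34, Dee, 37, 25), (34, Dee, 37, 28), (34, Kim, 10, 7), (34, Kim, 37, 25), (34, Kim, 37, 28), (34, Quin, 10, 7), (34, Quin, 37, 25), (34, Quin, 37, 28), (36, Lee, 12, 29), (36, Lee, 19, 12), (36, Zed, 12, 29), (36, Zed, 19, 12)}
σ[bid > 34]: keep tuples satisfying bid > 34 → {(36, Lee, 12, 29), (36, Lee, 19, 12), (36, Zed, 12, 29), (36, Zed, 19, 12)}
σ[mid < bid and aname = Zed]: keep tuples satisfying mid < bid and aname = Zed → {(36, Zed, 12, 29), (36, Zed, 19, 12)}
σ[mid = 12]: keep tuples satisfying mid = 12 → {(36, Zed, 12, 29)}
π_{mid, aname} gives {(12, Zed)}.

{(12, Zed)}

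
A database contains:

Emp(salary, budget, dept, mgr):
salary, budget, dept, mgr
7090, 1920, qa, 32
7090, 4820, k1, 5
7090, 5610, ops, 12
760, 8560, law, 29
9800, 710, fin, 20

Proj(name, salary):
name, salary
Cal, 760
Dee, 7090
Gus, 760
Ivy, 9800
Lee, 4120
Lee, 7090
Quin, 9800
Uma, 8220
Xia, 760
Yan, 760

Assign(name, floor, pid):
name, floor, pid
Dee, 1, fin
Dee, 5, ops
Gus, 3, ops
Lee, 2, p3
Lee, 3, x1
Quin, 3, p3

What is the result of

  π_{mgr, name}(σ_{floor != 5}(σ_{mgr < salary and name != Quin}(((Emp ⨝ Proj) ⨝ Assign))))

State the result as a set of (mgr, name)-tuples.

Emp ⋈ Proj (natural join on salary): {(7090, 1920, qa, 32, Dee), (7090, 1920, qa, 32, Lee), (7090, 4820, k1, 5, Dee), (7090, 4820, k1, 5, Lee), (7090, 5610, ops, 12, Dee), (7090, 5610, ops, 12, Lee), (760, 8560, law, 29, Cal), (760, 8560, law, 29, Gus), (760, 8560, law, 29, Xia), (760, 8560, law, 29, Yan), (9800, 710, fin, 20, Ivy), (9800, 710, fin, 20, Quin)}
(Emp ⨝ Proj) ⋈ Assign (natural join on name): {(7090, 1920, qa, 32, Dee, 1, fin), (7090, 1920, qa, 32, Dee, 5, ops), (7090, 1920, qa, 32, Lee, 2, p3), (7090, 1920, qa, 32, Lee, 3, x1), (7090, 4820, k1, 5, Dee, 1, fin), (7090, 4820, k1, 5, Dee, 5, ops), (7090, 4820, k1, 5, Lee, 2, p3), (7090, 4820, k1, 5, Lee, 3, x1), (7090, 5610, ops, 12, Dee, 1, fin), (7090, 5610, ops, 12, Dee, 5, ops), (7090, 5610, ops, 12, Lee, 2, p3), (7090, 5610, ops, 12, Lee, 3, x1), (760, 8560, law, 29, Gus, 3, ops), (9800, 710, fin, 20, Quin, 3, p3)}
σ[mgr < salary and name != Quin]: keep tuples satisfying mgr < salary and name != Quin → {(7090, 1920, qa, 32, Dee, 1, fin), (7090, 1920, qa, 32, Dee, 5, ops), (7090, 1920, qa, 32, Lee, 2, p3), (7090, 1920, qa, 32, Lee, 3, x1), (7090, 4820, k1, 5, Dee, 1, fin), (7090, 4820, k1, 5, Dee, 5, ops), (7090, 4820, k1, 5, Lee, 2, p3), (7090, 4820, k1, 5, Lee, 3, x1), (7090, 5610, ops, 12, Dee, 1, fin), (7090, 5610, ops, 12, Dee, 5, ops), (7090, 5610, ops, 12, Lee, 2, p3), (7090, 5610, ops, 12, Lee, 3, x1), (760, 8560, law, 29, Gus, 3, ops)}
σ[floor != 5]: keep tuples satisfying floor != 5 → {(7090, 1920, qa, 32, Dee, 1, fin), (7090, 1920, qa, 32, Lee, 2, p3), (7090, 1920, qa, 32, Lee, 3, x1), (7090, 4820, k1, 5, Dee, 1, fin), (7090, 4820, k1, 5, Lee, 2, p3), (7090, 4820, k1, 5, Lee, 3, x1), (7090, 5610, ops, 12, Dee, 1, fin), (7090, 5610, ops, 12, Lee, 2, p3), (7090, 5610, ops, 12, Lee, 3, x1), (760, 8560, law, 29, Gus, 3, ops)}
Projecting to mgr, name (3 duplicate(s) eliminated): {(12, Dee), (12, Lee), (29, Gus), (32, Dee), (32, Lee), (5, Dee), (5, Lee)}

{(12, Dee), (12, Lee), (29, Gus), (32, Dee), (32, Lee), (5, Dee), (5, Lee)}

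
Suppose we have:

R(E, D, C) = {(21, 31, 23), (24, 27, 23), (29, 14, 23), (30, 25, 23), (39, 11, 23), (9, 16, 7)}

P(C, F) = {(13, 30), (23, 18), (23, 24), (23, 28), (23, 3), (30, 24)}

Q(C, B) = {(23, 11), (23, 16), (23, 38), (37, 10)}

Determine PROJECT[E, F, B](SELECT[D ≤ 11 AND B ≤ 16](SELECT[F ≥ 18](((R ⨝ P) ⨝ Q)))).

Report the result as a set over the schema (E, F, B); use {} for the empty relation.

R ⋈ P (natural join on C): {(21, 31, 23, 18), (21, 31, 23, 24), (21, 31, 23, 28), (21, 31, 23, 3), (24, 27, 23, 18), (24, 27, 23, 24), (24, 27, 23, 28), (24, 27, 23, 3), (29, 14, 23, 18), (29, 14, 23, 24), (29, 14, 23, 28), (29, 14, 23, 3), (30, 25, 23, 18), (30, 25, 23, 24), (30, 25, 23, 28), (30, 25, 23, 3), (39, 11, 23, 18), (39, 11, 23, 24), (39, 11, 23, 28), (39, 11, 23, 3)}
(R ⨝ P) ⋈ Q (natural join on C): {(21, 31, 23, 18, 11), (21, 31, 23, 18, 16), (21, 31, 23, 18, 38), (21, 31, 23, 24, 11), (21, 31, 23, 24, 16), (21, 31, 23, 24, 38), (21, 31, 23, 28, 11), (21, 31, 23, 28, 16), (21, 31, 23, 28, 38), (21, 31, 23, 3, 11), (21, 31, 23, 3, 16), (21, 31, 23, 3, 38), (24, 27, 23, 18, 11), (24, 27, 23, 18, 16), (24, 27, 23, 18, 38), (24, 27, 23, 24, 11), (24, 27, 23, 24, 16), (24, 27, 23, 24, 38), (24, 27, 23, 28, 11), (24, 27, 23, 28, 16), (24, 27, 23, 28, 38), (24, 27, 23, 3, 11), (24, 27, 23, 3, 16), (24, 27, 23, 3, 38), (29, 14, 23, 18, 11), (29, 14, 23, 18, 16), (29, 14, 23, 18, 38), (29, 14, 23, 24, 11), (29, 14, 23, 24, 16), (29, 14, 23, 24, 38), (29, 14, 23, 28, 11), (29, 14, 23, 28, 16), (29, 14, 23, 28, 38), (29, 14, 23, 3, 11), (29, 14, 23, 3, 16), (29, 14, 23, 3, 38), (30, 25, 23, 18, 11), (30, 25, 23, 18, 16), (30, 25, 23, 18, 38), (30, 25, 23, 24, 11), (30, 25, 23, 24, 16), (30, 25, 23, 24, 38), (30, 25, 23, 28, 11), (30, 25, 23, 28, 16), (30, 25, 23, 28, 38), (30, 25, 23, 3, 11), (30, 25, 23, 3, 16), (30, 25, 23, 3, 38), (39, 11, 23, 18, 11), (39, 11, 23, 18, 16), (39, 11, 23, 18, 38), (39, 11, 23, 24, 11), (39, 11, 23, 24, 16), (39, 11, 23, 24, 38), (39, 11, 23, 28, 11), (39, 11, 23, 28, 16), (39, 11, 23, 28, 38), (39, 11, 23, 3, 11), (39, 11, 23, 3, 16), (39, 11, 23, 3, 38)}
σ[F ≥ 18]: keep tuples satisfying F ≥ 18 → {(21, 31, 23, 18, 11), (21, 31, 23, 18, 16), (21, 31, 23, 18, 38), (21, 31, 23, 24, 11), (21, 31, 23, 24, 16), (21, 31, 23, 24, 38), (21, 31, 23, 28, 11), (21, 31, 23, 28, 16), (21, 31, 23, 28, 38), (24, 27, 23, 18, 11), (24, 27, 23, 18, 16), (24, 27, 23, 18, 38), (24, 27, 23, 24, 11), (24, 27, 23, 24, 16), (24, 27, 23, 24, 38), (24, 27, 23, 28, 11), (24, 27, 23, 28, 16), (24, 27, 23, 28, 38), (29, 14, 23, 18, 11), (29, 14, 23, 18, 16), (29, 14, 23, 18, 38), (29, 14, 23, 24, 11), (29, 14, 23, 24, 16), (29, 14, 23, 24, 38), (29, 14, 23, 28, 11), (29, 14, 23, 28, 16), (29, 14, 23, 28, 38), (30, 25, 23, 18, 11), (30, 25, 23, 18, 16), (30, 25, 23, 18, 38), (30, 25, 23, 24, 11), (30, 25, 23, 24, 16), (30, 25, 23, 24, 38), (30, 25, 23, 28, 11), (30, 25, 23, 28, 16), (30, 25, 23, 28, 38), (39, 11, 23, 18, 11), (39, 11, 23, 18, 16), (39, 11, 23, 18, 38), (39, 11, 23, 24, 11), (39, 11, 23, 24, 16), (39, 11, 23, 24, 38), (39, 11, 23, 28, 11), (39, 11, 23, 28, 16), (39, 11, 23, 28, 38)}
σ[D ≤ 11 AND B ≤ 16]: keep tuples satisfying D ≤ 11 AND B ≤ 16 → {(39, 11, 23, 18, 11), (39, 11, 23, 18, 16), (39, 11, 23, 24, 11), (39, 11, 23, 24, 16), (39, 11, 23, 28, 11), (39, 11, 23, 28, 16)}
π[E, F, B]: project onto (E, F, B) → {(39, 18, 11), (39, 18, 16), (39, 24, 11), (39, 24, 16), (39, 28, 11), (39, 28, 16)}

{(39, 18, 11), (39, 18, 16), (39, 24, 11), (39, 24, 16), (39, 28, 11), (39, 28, 16)}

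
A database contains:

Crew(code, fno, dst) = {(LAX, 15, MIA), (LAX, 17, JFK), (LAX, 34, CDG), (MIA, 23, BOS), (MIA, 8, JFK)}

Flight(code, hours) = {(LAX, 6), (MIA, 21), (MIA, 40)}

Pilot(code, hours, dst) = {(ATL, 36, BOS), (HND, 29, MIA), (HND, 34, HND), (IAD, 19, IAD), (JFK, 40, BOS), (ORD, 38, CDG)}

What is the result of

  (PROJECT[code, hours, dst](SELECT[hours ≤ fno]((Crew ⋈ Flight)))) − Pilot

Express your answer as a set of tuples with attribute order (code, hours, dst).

Joining Crew and Flight on code yields {(LAX, 15, MIA, 6), (LAX, 17, JFK, 6), (LAX, 34, CDG, 6), (MIA, 23, BOS, 21), (MIA, 23, BOS, 40), (MIA, 8, JFK, 21), (MIA, 8, JFK, 40)}.
σ[hours ≤ fno]: keep tuples satisfying hours ≤ fno → {(LAX, 15, MIA, 6), (LAX, 17, JFK, 6), (LAX, 34, CDG, 6), (MIA, 23, BOS, 21)}
Projecting to code, hours, dst: {(LAX, 6, CDG), (LAX, 6, JFK), (LAX, 6, MIA), (MIA, 21, BOS)}
Difference: {(LAX, 6, CDG), (LAX, 6, JFK), (LAX, 6, MIA), (MIA, 21, BOS)} with {(ATL, 36, BOS), (HND, 29, MIA), (HND, 34, HND), (IAD, 19, IAD), (JFK, 40, BOS), (ORD, 38, CDG)} → {(LAX, 6, CDG), (LAX, 6, JFK), (LAX, 6, MIA), (MIA, 21, BOS)}

{(LAX, 6, CDG), (LAX, 6, JFK), (LAX, 6, MIA), (MIA, 21, BOS)}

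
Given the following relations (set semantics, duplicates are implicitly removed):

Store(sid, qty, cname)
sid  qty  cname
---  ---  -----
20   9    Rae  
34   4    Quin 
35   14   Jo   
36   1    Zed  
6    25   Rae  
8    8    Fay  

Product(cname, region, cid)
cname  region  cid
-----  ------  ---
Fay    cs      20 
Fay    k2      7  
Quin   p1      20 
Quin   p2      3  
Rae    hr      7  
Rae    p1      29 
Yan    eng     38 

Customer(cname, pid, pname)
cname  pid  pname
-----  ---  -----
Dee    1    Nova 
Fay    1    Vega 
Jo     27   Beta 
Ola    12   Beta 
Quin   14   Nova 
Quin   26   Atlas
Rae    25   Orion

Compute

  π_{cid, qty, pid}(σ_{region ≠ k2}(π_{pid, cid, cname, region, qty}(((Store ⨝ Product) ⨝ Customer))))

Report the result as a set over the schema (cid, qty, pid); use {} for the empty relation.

{(20, 4, 14), (20, 4, 26), (20, 8, 1), (29, 25, 25), (29, 9, 25), (3, 4, 14), (3, 4, 26), (7, 25, 25), (7, 9, 25)}

Store ⋈ Product (natural join on cname): {(20, 9, Rae, hr, 7), (20, 9, Rae, p1, 29), (34, 4, Quin, p1, 20), (34, 4, Quin, p2, 3), (6, 25, Rae, hr, 7), (6, 25, Rae, p1, 29), (8, 8, Fay, cs, 20), (8, 8, Fay, k2, 7)}
(Store ⨝ Product) ⋈ Customer (natural join on cname): {(20, 9, Rae, hr, 7, 25, Orion), (20, 9, Rae, p1, 29, 25, Orion), (34, 4, Quin, p1, 20, 14, Nova), (34, 4, Quin, p1, 20, 26, Atlas), (34, 4, Quin, p2, 3, 14, Nova), (34, 4, Quin, p2, 3, 26, Atlas), (6, 25, Rae, hr, 7, 25, Orion), (6, 25, Rae, p1, 29, 25, Orion), (8, 8, Fay, cs, 20, 1, Vega), (8, 8, Fay, k2, 7, 1, Vega)}
π[pid, cid, cname, region, qty]: project onto (pid, cid, cname, region, qty) → {(1, 20, Fay, cs, 8), (1, 7, Fay, k2, 8), (14, 20, Quin, p1, 4), (14, 3, Quin, p2, 4), (25, 29, Rae, p1, 25), (25, 29, Rae, p1, 9), (25, 7, Rae, hr, 25), (25, 7, Rae, hr, 9), (26, 20, Quin, p1, 4), (26, 3, Quin, p2, 4)}
Selection region ≠ k2: {(1, 20, Fay, cs, 8), (14, 20, Quin, p1, 4), (14, 3, Quin, p2, 4), (25, 29, Rae, p1, 25), (25, 29, Rae, p1, 9), (25, 7, Rae, hr, 25), (25, 7, Rae, hr, 9), (26, 20, Quin, p1, 4), (26, 3, Quin, p2, 4)}
π[cid, qty, pid]: project onto (cid, qty, pid) → {(20, 4, 14), (20, 4, 26), (20, 8, 1), (29, 25, 25), (29, 9, 25), (3, 4, 14), (3, 4, 26), (7, 25, 25), (7, 9, 25)}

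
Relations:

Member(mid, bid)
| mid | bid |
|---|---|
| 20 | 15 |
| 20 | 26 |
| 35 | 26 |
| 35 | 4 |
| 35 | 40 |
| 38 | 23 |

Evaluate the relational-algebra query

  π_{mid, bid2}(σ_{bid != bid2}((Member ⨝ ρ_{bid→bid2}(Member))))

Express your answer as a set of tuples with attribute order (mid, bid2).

{(20, 15), (20, 26), (35, 26), (35, 4), (35, 40)}

ρ[bid→bid2]: schema becomes (mid, bid2); tuples unchanged.
Member ⋈ ρ_{bid→bid2}(Member) (natural join on mid): {(20, 15, 15), (20, 15, 26), (20, 26, 15), (20, 26, 26), (35, 26, 26), (35, 26, 4), (35, 26, 40), (35, 4, 26), (35, 4, 4), (35, 4, 40), (35, 40, 26), (35, 40, 4), (35, 40, 40), (38, 23, 23)}
Filtering on bid != bid2 leaves {(20, 15, 26), (20, 26, 15), (35, 26, 4), (35, 26, 40), (35, 4, 26), (35, 4, 40), (35, 40, 26), (35, 40, 4)}.
Keep only column(s) mid, bid2 (3 duplicate(s) eliminated): {(20, 15), (20, 26), (35, 26), (35, 4), (35, 40)}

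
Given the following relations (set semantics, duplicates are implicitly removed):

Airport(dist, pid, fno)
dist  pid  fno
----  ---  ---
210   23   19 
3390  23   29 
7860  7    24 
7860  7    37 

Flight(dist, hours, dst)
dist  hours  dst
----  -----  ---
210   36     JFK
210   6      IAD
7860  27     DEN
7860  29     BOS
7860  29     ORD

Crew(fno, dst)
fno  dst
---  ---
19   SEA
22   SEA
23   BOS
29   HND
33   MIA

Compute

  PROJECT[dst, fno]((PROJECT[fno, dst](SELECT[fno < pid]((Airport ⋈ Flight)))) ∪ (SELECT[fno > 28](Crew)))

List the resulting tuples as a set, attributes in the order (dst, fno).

{(HND, 29), (IAD, 19), (JFK, 19), (MIA, 33)}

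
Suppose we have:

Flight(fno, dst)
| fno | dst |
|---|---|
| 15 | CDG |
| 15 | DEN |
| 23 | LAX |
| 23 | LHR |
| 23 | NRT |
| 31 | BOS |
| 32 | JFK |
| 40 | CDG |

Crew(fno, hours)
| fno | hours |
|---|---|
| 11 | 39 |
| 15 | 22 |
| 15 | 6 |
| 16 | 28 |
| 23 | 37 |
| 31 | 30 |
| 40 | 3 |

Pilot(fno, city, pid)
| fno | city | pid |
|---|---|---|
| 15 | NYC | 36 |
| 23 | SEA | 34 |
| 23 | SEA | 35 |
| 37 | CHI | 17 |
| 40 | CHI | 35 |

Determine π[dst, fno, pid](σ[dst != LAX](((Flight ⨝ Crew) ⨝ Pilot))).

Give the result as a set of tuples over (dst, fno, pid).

{(CDG, 15, 36), (CDG, 40, 35), (DEN, 15, 36), (LHR, 23, 34), (LHR, 23, 35), (NRT, 23, 34), (NRT, 23, 35)}

Flight ⋈ Crew (natural join on fno): {(15, CDG, 22), (15, CDG, 6), (15, DEN, 22), (15, DEN, 6), (23, LAX, 37), (23, LHR, 37), (23, NRT, 37), (31, BOS, 30), (40, CDG, 3)}
(Flight ⨝ Crew) ⋈ Pilot (natural join on fno): {(15, CDG, 22, NYC, 36), (15, CDG, 6, NYC, 36), (15, DEN, 22, NYC, 36), (15, DEN, 6, NYC, 36), (23, LAX, 37, SEA, 34), (23, LAX, 37, SEA, 35), (23, LHR, 37, SEA, 34), (23, LHR, 37, SEA, 35), (23, NRT, 37, SEA, 34), (23, NRT, 37, SEA, 35), (40, CDG, 3, CHI, 35)}
σ[dst != LAX]: keep tuples satisfying dst != LAX → {(15, CDG, 22, NYC, 36), (15, CDG, 6, NYC, 36), (15, DEN, 22, NYC, 36), (15, DEN, 6, NYC, 36), (23, LHR, 37, SEA, 34), (23, LHR, 37, SEA, 35), (23, NRT, 37, SEA, 34), (23, NRT, 37, SEA, 35), (40, CDG, 3, CHI, 35)}
Keep only column(s) dst, fno, pid (2 duplicate(s) eliminated): {(CDG, 15, 36), (CDG, 40, 35), (DEN, 15, 36), (LHR, 23, 34), (LHR, 23, 35), (NRT, 23, 34), (NRT, 23, 35)}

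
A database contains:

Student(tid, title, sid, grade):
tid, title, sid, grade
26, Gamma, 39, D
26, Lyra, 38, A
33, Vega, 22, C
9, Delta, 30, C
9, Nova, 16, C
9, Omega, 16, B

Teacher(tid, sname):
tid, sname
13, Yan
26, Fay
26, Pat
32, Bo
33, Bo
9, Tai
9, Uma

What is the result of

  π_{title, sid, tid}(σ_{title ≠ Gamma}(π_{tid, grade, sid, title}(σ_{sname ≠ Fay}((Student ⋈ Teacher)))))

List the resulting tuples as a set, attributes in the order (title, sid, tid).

{(Delta, 30, 9), (Lyra, 38, 26), (Nova, 16, 9), (Omega, 16, 9), (Vega, 22, 33)}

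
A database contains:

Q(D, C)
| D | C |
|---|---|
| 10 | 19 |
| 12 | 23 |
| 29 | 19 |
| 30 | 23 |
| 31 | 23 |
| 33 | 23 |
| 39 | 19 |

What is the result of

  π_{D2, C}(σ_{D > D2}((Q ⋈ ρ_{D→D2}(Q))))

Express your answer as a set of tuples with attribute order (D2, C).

ρ[D→D2]: schema becomes (D2, C); tuples unchanged.
Joining Q and ρ_{D→D2}(Q) on C yields {(10, 19, 10), (10, 19, 29), (10, 19, 39), (12, 23, 12), (12, 23, 30), (12, 23, 31), (12, 23, 33), (29, 19, 10), (29, 19, 29), (29, 19, 39), (30, 23, 12), (30, 23, 30), (30, 23, 31), (30, 23, 33), (31, 23, 12), (31, 23, 30), (31, 23, 31), (31, 23, 33), (33, 23, 12), (33, 23, 30), (33, 23, 31), (33, 23, 33), (39, 19, 10), (39, 19, 29), (39, 19, 39)}.
σ[D > D2]: keep tuples satisfying D > D2 → {(29, 19, 10), (30, 23, 12), (31, 23, 12), (31, 23, 30), (33, 23, 12), (33, 23, 30), (33, 23, 31), (39, 19, 10), (39, 19, 29)}
Projecting to D2, C (4 duplicate(s) eliminated): {(10, 19), (12, 23), (29, 19), (30, 23), (31, 23)}

{(10, 19), (12, 23), (29, 19), (30, 23), (31, 23)}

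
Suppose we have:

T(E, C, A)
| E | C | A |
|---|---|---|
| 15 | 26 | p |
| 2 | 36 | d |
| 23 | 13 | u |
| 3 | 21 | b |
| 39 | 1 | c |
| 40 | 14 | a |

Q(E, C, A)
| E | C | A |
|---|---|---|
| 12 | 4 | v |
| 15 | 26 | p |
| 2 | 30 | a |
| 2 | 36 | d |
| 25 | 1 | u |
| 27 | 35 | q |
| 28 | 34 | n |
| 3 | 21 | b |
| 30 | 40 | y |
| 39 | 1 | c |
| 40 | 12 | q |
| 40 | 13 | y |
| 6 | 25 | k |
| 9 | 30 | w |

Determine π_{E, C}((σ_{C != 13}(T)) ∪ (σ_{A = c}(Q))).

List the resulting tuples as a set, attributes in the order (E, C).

{(15, 26), (2, 36), (3, 21), (39, 1), (40, 14)}

σ[C != 13]: keep tuples satisfying C != 13 → {(15, 26, p), (2, 36, d), (3, 21, b), (39, 1, c), (40, 14, a)}
σ[A = c]: keep tuples satisfying A = c → {(39, 1, c)}
Taking the union: {(15, 26, p), (2, 36, d), (3, 21, b), (39, 1, c), (40, 14, a)}
Projecting to E, C: {(15, 26), (2, 36), (3, 21), (39, 1), (40, 14)}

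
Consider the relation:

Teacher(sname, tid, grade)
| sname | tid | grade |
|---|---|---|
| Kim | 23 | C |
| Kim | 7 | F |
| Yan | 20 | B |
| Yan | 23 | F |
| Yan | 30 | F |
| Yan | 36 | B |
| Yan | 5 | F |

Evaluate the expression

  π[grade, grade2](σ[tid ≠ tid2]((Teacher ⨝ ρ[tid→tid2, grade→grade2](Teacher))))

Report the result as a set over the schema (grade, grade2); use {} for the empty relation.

{(B, B), (B, F), (C, F), (F, B), (F, C), (F, F)}

ρ[tid→tid2, grade→grade2]: schema becomes (sname, tid2, grade2); tuples unchanged.
Teacher ⋈ ρ[tid→tid2, grade→grade2](Teacher) (natural join on sname): {(Kim, 23, C, 23, C), (Kim, 23, C, 7, F), (Kim, 7, F, 23, C), (Kim, 7, F, 7, F), (Yan, 20, B, 20, B), (Yan, 20, B, 23, F), (Yan, 20, B, 30, F), (Yan, 20, B, 36, B), (Yan, 20, B, 5, F), (Yan, 23, F, 20, B), (Yan, 23, F, 23, F), (Yan, 23, F, 30, F), (Yan, 23, F, 36, B), (Yan, 23, F, 5, F), (Yan, 30, F, 20, B), (Yan, 30, F, 23, F), (Yan, 30, F, 30, F), (Yan, 30, F, 36, B), (Yan, 30, F, 5, F), (Yan, 36, B, 20, B), (Yan, 36, B, 23, F), (Yan, 36, B, 30, F), (Yan, 36, B, 36, B), (Yan, 36, B, 5, F), (Yan, 5, F, 20, B), (Yan, 5, F, 23, F), (Yan, 5, F, 30, F), (Yan, 5, F, 36, B), (Yan, 5, F, 5, F)}
Apply σ_{tid ≠ tid2}; surviving tuples: {(Kim, 23, C, 7, F), (Kim, 7, F, 23, C), (Yan, 20, B, 23, F), (Yan, 20, B, 30, F), (Yan, 20, B, 36, B), (Yan, 20, B, 5, F), (Yan, 23, F, 20, B), (Yan, 23, F, 30, F), (Yan, 23, F, 36, B), (Yan, 23, F, 5, F), (Yan, 30, F, 20, B), (Yan, 30, F, 23, F), (Yan, 30, F, 36, B), (Yan, 30, F, 5, F), (Yan, 36, B, 20, B), (Yan, 36, B, 23, F), (Yan, 36, B, 30, F), (Yan, 36, B, 5, F), (Yan, 5, F, 20, B), (Yan, 5, F, 23, F), (Yan, 5, F, 30, F), (Yan, 5, F, 36, B)}
π_{grade, grade2} gives {(B, B), (B, F), (C, F), (F, B), (F, C), (F, F)} (16 duplicate(s) eliminated).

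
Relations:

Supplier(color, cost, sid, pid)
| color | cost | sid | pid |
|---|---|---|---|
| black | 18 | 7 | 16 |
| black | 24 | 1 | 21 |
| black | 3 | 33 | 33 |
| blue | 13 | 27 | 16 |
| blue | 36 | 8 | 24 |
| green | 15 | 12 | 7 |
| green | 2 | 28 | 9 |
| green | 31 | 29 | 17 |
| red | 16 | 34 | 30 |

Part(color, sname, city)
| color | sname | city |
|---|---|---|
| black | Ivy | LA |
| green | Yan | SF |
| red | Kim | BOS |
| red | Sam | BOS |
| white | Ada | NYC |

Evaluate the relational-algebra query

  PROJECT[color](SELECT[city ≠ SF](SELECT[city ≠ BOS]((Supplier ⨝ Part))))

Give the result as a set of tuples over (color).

{black}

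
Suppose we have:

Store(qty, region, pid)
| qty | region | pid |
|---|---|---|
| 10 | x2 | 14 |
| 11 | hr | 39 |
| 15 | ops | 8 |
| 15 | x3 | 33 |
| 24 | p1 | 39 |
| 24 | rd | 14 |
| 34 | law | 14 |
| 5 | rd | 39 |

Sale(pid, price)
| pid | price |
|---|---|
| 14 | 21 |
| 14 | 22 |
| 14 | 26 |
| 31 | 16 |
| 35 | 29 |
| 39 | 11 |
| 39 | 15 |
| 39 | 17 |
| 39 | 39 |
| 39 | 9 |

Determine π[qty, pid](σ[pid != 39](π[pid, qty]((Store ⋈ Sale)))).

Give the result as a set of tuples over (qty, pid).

Store ⋈ Sale (natural join on pid): {(10, x2, 14, 21), (10, x2, 14, 22), (10, x2, 14, 26), (11, hr, 39, 11), (11, hr, 39, 15), (11, hr, 39, 17), (11, hr, 39, 39), (11, hr, 39, 9), (24, p1, 39, 11), (24, p1, 39, 15), (24, p1, 39, 17), (24, p1, 39, 39), (24, p1, 39, 9), (24, rd, 14, 21), (24, rd, 14, 22), (24, rd, 14, 26), (34, law, 14, 21), (34, law, 14, 22), (34, law, 14, 26), (5, rd, 39, 11), (5, rd, 39, 15), (5, rd, 39, 17), (5, rd, 39, 39), (5, rd, 39, 9)}
π_{pid, qty} gives {(14, 10), (14, 24), (14, 34), (39, 11), (39, 24), (39, 5)} (18 duplicate(s) eliminated).
Filtering on pid != 39 leaves {(14, 10), (14, 24), (14, 34)}.
π_{qty, pid} gives {(10, 14), (24, 14), (34, 14)}.

{(10, 14), (24, 14), (34, 14)}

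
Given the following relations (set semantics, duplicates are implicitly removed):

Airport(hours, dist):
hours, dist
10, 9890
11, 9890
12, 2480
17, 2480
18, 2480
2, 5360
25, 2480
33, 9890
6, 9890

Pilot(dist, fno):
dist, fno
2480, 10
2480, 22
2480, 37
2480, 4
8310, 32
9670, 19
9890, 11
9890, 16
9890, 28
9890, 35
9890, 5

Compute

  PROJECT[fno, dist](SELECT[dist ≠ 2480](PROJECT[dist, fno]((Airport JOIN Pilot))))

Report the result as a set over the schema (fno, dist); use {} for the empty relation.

{(11, 9890), (16, 9890), (28, 9890), (35, 9890), (5, 9890)}

Airport ⋈ Pilot (natural join on dist): {(10, 9890, 11), (10, 9890, 16), (10, 9890, 28), (10, 9890, 35), (10, 9890, 5), (11, 9890, 11), (11, 9890, 16), (11, 9890, 28), (11, 9890, 35), (11, 9890, 5), (12, 2480, 10), (12, 2480, 22), (12, 2480, 37), (12, 2480, 4), (17, 2480, 10), (17, 2480, 22), (17, 2480, 37), (17, 2480, 4), (18, 2480, 10), (18, 2480, 22), (18, 2480, 37), (18, 2480, 4), (25, 2480, 10), (25, 2480, 22), (25, 2480, 37), (25, 2480, 4), (33, 9890, 11), (33, 9890, 16), (33, 9890, 28), (33, 9890, 35), (33, 9890, 5), (6, 9890, 11), (6, 9890, 16), (6, 9890, 28), (6, 9890, 35), (6, 9890, 5)}
π_{dist, fno} gives {(2480, 10), (2480, 22), (2480, 37), (2480, 4), (9890, 11), (9890, 16), (9890, 28), (9890, 35), (9890, 5)} (27 duplicate(s) eliminated).
Filtering on dist ≠ 2480 leaves {(9890, 11), (9890, 16), (9890, 28), (9890, 35), (9890, 5)}.
π_{fno, dist} gives {(11, 9890), (16, 9890), (28, 9890), (35, 9890), (5, 9890)}.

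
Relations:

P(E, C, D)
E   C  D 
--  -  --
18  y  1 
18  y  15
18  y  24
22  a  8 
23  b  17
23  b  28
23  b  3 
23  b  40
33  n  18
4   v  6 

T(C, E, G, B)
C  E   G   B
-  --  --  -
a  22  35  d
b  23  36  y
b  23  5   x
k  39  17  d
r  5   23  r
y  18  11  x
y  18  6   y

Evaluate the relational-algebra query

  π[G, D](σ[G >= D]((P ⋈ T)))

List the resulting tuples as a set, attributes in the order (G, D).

{(11, 1), (35, 8), (36, 17), (36, 28), (36, 3), (5, 3), (6, 1)}

P ⋈ T (natural join on E, C): {(18, y, 1, 11, x), (18, y, 1, 6, y), (18, y, 15, 11, x), (18, y, 15, 6, y), (18, y, 24, 11, x), (18, y, 24, 6, y), (22, a, 8, 35, d), (23, b, 17, 36, y), (23, b, 17, 5, x), (23, b, 28, 36, y), (23, b, 28, 5, x), (23, b, 3, 36, y), (23, b, 3, 5, x), (23, b, 40, 36, y), (23, b, 40, 5, x)}
Selection G >= D: {(18, y, 1, 11, x), (18, y, 1, 6, y), (22, a, 8, 35, d), (23, b, 17, 36, y), (23, b, 28, 36, y), (23, b, 3, 36, y), (23, b, 3, 5, x)}
π[G, D]: project onto (G, D) → {(11, 1), (35, 8), (36, 17), (36, 28), (36, 3), (5, 3), (6, 1)}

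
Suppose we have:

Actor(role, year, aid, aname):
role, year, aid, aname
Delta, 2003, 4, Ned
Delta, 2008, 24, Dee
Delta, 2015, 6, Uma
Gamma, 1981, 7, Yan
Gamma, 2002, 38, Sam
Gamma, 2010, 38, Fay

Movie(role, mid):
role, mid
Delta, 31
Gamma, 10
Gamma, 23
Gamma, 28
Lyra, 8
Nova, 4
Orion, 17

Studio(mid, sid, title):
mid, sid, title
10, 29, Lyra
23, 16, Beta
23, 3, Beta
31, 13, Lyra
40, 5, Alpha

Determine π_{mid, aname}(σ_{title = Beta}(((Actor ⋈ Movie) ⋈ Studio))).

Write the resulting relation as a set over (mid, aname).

{(23, Fay), (23, Sam), (23, Yan)}

Joining Actor and Movie on role yields {(Delta, 2003, 4, Ned, 31), (Delta, 2008, 24, Dee, 31), (Delta, 2015, 6, Uma, 31), (Gamma, 1981, 7, Yan, 10), (Gamma, 1981, 7, Yan, 23), (Gamma, 1981, 7, Yan, 28), (Gamma, 2002, 38, Sam, 10), (Gamma, 2002, 38, Sam, 23), (Gamma, 2002, 38, Sam, 28), (Gamma, 2010, 38, Fay, 10), (Gamma, 2010, 38, Fay, 23), (Gamma, 2010, 38, Fay, 28)}.
Joining (Actor ⋈ Movie) and Studio on mid yields {(Delta, 2003, 4, Ned, 31, 13, Lyra), (Delta, 2008, 24, Dee, 31, 13, Lyra), (Delta, 2015, 6, Uma, 31, 13, Lyra), (Gamma, 1981, 7, Yan, 10, 29, Lyra), (Gamma, 1981, 7, Yan, 23, 16, Beta), (Gamma, 1981, 7, Yan, 23, 3, Beta), (Gamma, 2002, 38, Sam, 10, 29, Lyra), (Gamma, 2002, 38, Sam, 23, 16, Beta), (Gamma, 2002, 38, Sam, 23, 3, Beta), (Gamma, 2010, 38, Fay, 10, 29, Lyra), (Gamma, 2010, 38, Fay, 23, 16, Beta), (Gamma, 2010, 38, Fay, 23, 3, Beta)}.
Filtering on title = Beta leaves {(Gamma, 1981, 7, Yan, 23, 16, Beta), (Gamma, 1981, 7, Yan, 23, 3, Beta), (Gamma, 2002, 38, Sam, 23, 16, Beta), (Gamma, 2002, 38, Sam, 23, 3, Beta), (Gamma, 2010, 38, Fay, 23, 16, Beta), (Gamma, 2010, 38, Fay, 23, 3, Beta)}.
π_{mid, aname} gives {(23, Fay), (23, Sam), (23, Yan)} (3 duplicate(s) eliminated).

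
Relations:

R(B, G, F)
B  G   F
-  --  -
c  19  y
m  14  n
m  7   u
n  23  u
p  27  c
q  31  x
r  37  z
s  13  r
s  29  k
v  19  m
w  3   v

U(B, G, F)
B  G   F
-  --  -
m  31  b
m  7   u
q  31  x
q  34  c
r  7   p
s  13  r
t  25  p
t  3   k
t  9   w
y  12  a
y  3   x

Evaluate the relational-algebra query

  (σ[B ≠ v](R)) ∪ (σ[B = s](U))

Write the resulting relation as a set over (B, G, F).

{(c, 19, y), (m, 14, n), (m, 7, u), (n, 23, u), (p, 27, c), (q, 31, x), (r, 37, z), (s, 13, r), (s, 29, k), (w, 3, v)}

Filtering on B ≠ v leaves {(c, 19, y), (m, 14, n), (m, 7, u), (n, 23, u), (p, 27, c), (q, 31, x), (r, 37, z), (s, 13, r), (s, 29, k), (w, 3, v)}.
Filtering on B = s leaves {(s, 13, r)}.
Taking the union: {(c, 19, y), (m, 14, n), (m, 7, u), (n, 23, u), (p, 27, c), (q, 31, x), (r, 37, z), (s, 13, r), (s, 29, k), (w, 3, v)}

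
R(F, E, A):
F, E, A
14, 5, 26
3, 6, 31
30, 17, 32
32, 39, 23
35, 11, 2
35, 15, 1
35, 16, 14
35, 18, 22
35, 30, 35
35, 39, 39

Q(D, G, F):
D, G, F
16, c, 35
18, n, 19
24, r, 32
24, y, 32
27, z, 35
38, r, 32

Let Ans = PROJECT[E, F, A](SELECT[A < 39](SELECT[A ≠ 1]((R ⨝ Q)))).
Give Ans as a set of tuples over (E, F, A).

Joining R and Q on F yields {(32, 39, 23, 24, r), (32, 39, 23, 24, y), (32, 39, 23, 38, r), (35, 11, 2, 16, c), (35, 11, 2, 27, z), (35, 15, 1, 16, c), (35, 15, 1, 27, z), (35, 16, 14, 16, c), (35, 16, 14, 27, z), (35, 18, 22, 16, c), (35, 18, 22, 27, z), (35, 30, 35, 16, c), (35, 30, 35, 27, z), (35, 39, 39, 16, c), (35, 39, 39, 27, z)}.
Apply σ_{A ≠ 1}; surviving tuples: {(32, 39, 23, 24, r), (32, 39, 23, 24, y), (32, 39, 23, 38, r), (35, 11, 2, 16, c), (35, 11, 2, 27, z), (35, 16, 14, 16, c), (35, 16, 14, 27, z), (35, 18, 22, 16, c), (35, 18, 22, 27, z), (35, 30, 35, 16, c), (35, 30, 35, 27, z), (35, 39, 39, 16, c), (35, 39, 39, 27, z)}
Apply σ_{A < 39}; surviving tuples: {(32, 39, 23, 24, r), (32, 39, 23, 24, y), (32, 39, 23, 38, r), (35, 11, 2, 16, c), (35, 11, 2, 27, z), (35, 16, 14, 16, c), (35, 16, 14, 27, z), (35, 18, 22, 16, c), (35, 18, 22, 27, z), (35, 30, 35, 16, c), (35, 30, 35, 27, z)}
π_{E, F, A} gives {(11, 35, 2), (16, 35, 14), (18, 35, 22), (30, 35, 35), (39, 32, 23)} (6 duplicate(s) eliminated).

{(11, 35, 2), (16, 35, 14), (18, 35, 22), (30, 35, 35), (39, 32, 23)}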